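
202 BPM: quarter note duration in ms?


Working:
One quarter-note beat = 60000 / BPM = 60000 / 202 ms
Duration = 60000 / 202
= 297.0 ms


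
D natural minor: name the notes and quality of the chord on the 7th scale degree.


Let's work it out.
D natural minor scale: D E F G A Bb C
Diatonic triad on degree 7 stacks scale notes 7, 2, 4: C E G
C→E = 4 semitones; C→G = 7 semitones → major triad
= C E G (major)


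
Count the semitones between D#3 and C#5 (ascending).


Step by step:
Absolute semitone position = octave×12 + chromatic position
D#3: 3×12 + 3 = 39
C#5: 5×12 + 1 = 61
Difference = 61 - 39 = 22
= 22 semitones


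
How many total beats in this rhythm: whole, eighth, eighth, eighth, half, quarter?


Let's work it out.
Beat values:
  whole = 4 beats
  eighth = 0.5 beats
  eighth = 0.5 beats
  eighth = 0.5 beats
  half = 2 beats
  quarter = 1 beat
Sum = 4 + 0.5 + 0.5 + 0.5 + 2 + 1
= 8.5 beats


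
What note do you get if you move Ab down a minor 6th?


minor 6th: 6 letter names, 8 semitones
Letter: A - 5 → C
Pitch: Ab - 8 semitones, spelled as a C → C
= C


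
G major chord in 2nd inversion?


Step by step:
Root position: G B D
2nd inversion: move root and 3rd up an octave
Bass note: D
Notes (bottom to top) = D G B


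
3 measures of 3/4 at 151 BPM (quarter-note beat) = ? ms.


Quarter-note beat duration = 60000 / 151 ms
Beats per measure (3/4) = 3
One measure = 3 × 60000 / 151 = 180000 / 151 ms
3 measures = 3 × 180000 / 151 = 540000 / 151
= 3576.2 ms


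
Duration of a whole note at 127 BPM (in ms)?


One quarter-note beat = 60000 / BPM = 60000 / 127 ms
Whole note = 4 × quarter note
Duration = 4 × 60000 / 127 = 240000 / 127
= 1889.8 ms


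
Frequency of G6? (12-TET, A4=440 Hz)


Step by step:
f = 440 × 2^(n/12) where n = semitones from A4
G6: 22 semitones from A4
f = 440 × 2^(22/12)
f = 1567.98 Hz


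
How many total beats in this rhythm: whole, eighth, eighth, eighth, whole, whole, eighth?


Solution.
Beat values:
  whole = 4 beats
  eighth = 0.5 beats
  eighth = 0.5 beats
  eighth = 0.5 beats
  whole = 4 beats
  whole = 4 beats
  eighth = 0.5 beats
Sum = 4 + 0.5 + 0.5 + 0.5 + 4 + 4 + 0.5
= 14 beats


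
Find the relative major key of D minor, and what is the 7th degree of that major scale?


Let's work it out.
The relative major shares the key signature and is a minor 3rd above the minor tonic
A minor 3rd above D is F
→ relative major of D minor is F major
F major scale: F G A Bb C D E
= F major; 7th degree = E


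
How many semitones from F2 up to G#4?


Solution.
Absolute semitone position = octave×12 + chromatic position
F2: 2×12 + 5 = 29
G#4: 4×12 + 8 = 56
Difference = 56 - 29 = 27
= 27 semitones


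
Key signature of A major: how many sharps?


Working:
Sharp major keys follow the circle of fifths: C(0), G(1), D(2), A(3), E(4), B(5), F#(6), C#(7)
A major has 3 sharps
Order of sharps: F# C# G# D# A# E# B# → first 3: F#, C#, G#
= 3 sharps


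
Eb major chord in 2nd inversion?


Solution.
Root position: Eb G Bb
2nd inversion: move root and 3rd up an octave
Bass note: Bb
Notes (bottom to top) = Bb Eb G


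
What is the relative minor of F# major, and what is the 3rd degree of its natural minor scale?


Reasoning:
The relative minor shares the major's key signature and starts on its 6th degree
6th degree = a major 6th above the tonic; a major 6th above F# is D#
→ relative minor of F# major is D# minor
D# natural minor scale: D# E# F# G# A# B C#
= D# minor; 3rd degree = F#


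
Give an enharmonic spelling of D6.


Reasoning:
Enharmonic notes sound the same pitch but are spelled with different letter names
D and Ebb name the same pitch class
= Ebb6


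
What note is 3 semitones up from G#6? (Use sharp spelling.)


Working:
G#6: chromatic position 8 in octave 6 → absolute = 6×12 + 8 = 80
Transpose up 3: 80 + 3 = 83
83 = 6×12 + 11 → B in octave 6
Result = B6


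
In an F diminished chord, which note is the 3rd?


Reasoning:
Diminished triad = root + minor 3rd (3 semitones) + diminished 5th (6 semitones)
A triad on F stacks thirds, so the chord tones use letter names F-A-C
Root: F
Minor 3rd above F: Ab
Diminished 5th above F: Cb
The 3rd = Ab


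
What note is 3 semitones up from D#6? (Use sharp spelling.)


D#6: chromatic position 3 in octave 6 → absolute = 6×12 + 3 = 75
Transpose up 3: 75 + 3 = 78
78 = 6×12 + 6 → F# in octave 6
Result = F#6


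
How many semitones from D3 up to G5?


Let's work it out.
Absolute semitone position = octave×12 + chromatic position
D3: 3×12 + 2 = 38
G5: 5×12 + 7 = 67
Difference = 67 - 38 = 29
= 29 semitones


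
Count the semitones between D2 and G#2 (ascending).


Absolute semitone position = octave×12 + chromatic position
D2: 2×12 + 2 = 26
G#2: 2×12 + 8 = 32
Difference = 32 - 26 = 6
= 6 semitones


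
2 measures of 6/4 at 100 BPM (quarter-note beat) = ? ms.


Working:
Quarter-note beat duration = 60000 / 100 ms
Beats per measure (6/4) = 6
One measure = 6 × 60000 / 100 = 360000 / 100 ms
2 measures = 2 × 360000 / 100 = 720000 / 100
= 7200.0 ms


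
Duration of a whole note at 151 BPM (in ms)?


Working:
One quarter-note beat = 60000 / BPM = 60000 / 151 ms
Whole note = 4 × quarter note
Duration = 4 × 60000 / 151 = 240000 / 151
= 1589.4 ms


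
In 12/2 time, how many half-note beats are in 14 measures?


Time signature 12/2: the bottom number 2 means the half note gets one count
The top number 12 means 12 half-note beats per measure
Total = 12 × 14 measures
= 168 half-note beats


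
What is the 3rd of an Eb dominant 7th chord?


Let's work it out.
Dominant 7th chord = root + major 3rd + perfect 5th + minor 7th
Seventh chords stack in thirds, so the letter names are E-G-B-D
Root: Eb
Major 3rd above Eb: G
Perfect 5th above Eb: Bb
Minor 7th above Eb: Db
The 3rd = G


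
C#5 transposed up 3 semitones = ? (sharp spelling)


Step by step:
C#5: chromatic position 1 in octave 5 → absolute = 5×12 + 1 = 61
Transpose up 3: 61 + 3 = 64
64 = 5×12 + 4 → E in octave 5
Result = E5


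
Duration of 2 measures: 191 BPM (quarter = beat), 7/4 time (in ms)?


Quarter-note beat duration = 60000 / 191 ms
Beats per measure (7/4) = 7
One measure = 7 × 60000 / 191 = 420000 / 191 ms
2 measures = 2 × 420000 / 191 = 840000 / 191
= 4397.9 ms


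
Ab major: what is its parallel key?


Working:
Parallel keys share the same tonic but differ in mode
Ab major → parallel is Ab minor
= Ab minor


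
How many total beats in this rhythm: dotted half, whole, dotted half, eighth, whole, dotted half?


Let's work it out.
Beat values:
  dotted half = 3 beats
  whole = 4 beats
  dotted half = 3 beats
  eighth = 0.5 beats
  whole = 4 beats
  dotted half = 3 beats
Sum = 3 + 4 + 3 + 0.5 + 4 + 3
= 17.5 beats


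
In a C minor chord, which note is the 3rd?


Solution.
Minor triad = root + minor 3rd (3 semitones) + perfect 5th (7 semitones)
A triad on C stacks thirds, so the chord tones use letter names C-E-G
Root: C
Minor 3rd above C: Eb
Perfect 5th above C: G
The 3rd = Eb


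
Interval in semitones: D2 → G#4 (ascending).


Let's work it out.
Absolute semitone position = octave×12 + chromatic position
D2: 2×12 + 2 = 26
G#4: 4×12 + 8 = 56
Difference = 56 - 26 = 30
= 30 semitones


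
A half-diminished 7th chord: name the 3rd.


Reasoning:
Half-diminished 7th chord = root + minor 3rd + diminished 5th + minor 7th
Seventh chords stack in thirds, so the letter names are A-C-E-G
Root: A
Minor 3rd above A: C
Diminished 5th above A: Eb
Minor 7th above A: G
The 3rd = C


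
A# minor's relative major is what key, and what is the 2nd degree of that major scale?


Let's work it out.
The relative major shares the key signature and is a minor 3rd above the minor tonic
A minor 3rd above A# is C#
→ relative major of A# minor is C# major
C# major scale: C# D# E# F# G# A# B#
= C# major; 2nd degree = D#


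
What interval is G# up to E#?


Solution.
Letter names: G → E spans 6 letter names → a 6th
Semitones: G# → E# = 9 half-steps
A 6th of 9 semitones is a major 6th
= major 6th


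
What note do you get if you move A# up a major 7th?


Solution.
major 7th: 7 letter names, 11 semitones
Letter: A + 6 → G
Pitch: A# + 11 semitones, spelled as a G → G##
= G##


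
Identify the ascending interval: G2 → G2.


Letter names: G → G spans 1 letter name → a unison
Semitones: G2 → G2 = 0 half-steps
A unison of 0 semitones is a perfect unison
= perfect unison


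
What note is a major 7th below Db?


Working:
A 7th spans 7 letter names, so from D we land on E
A major 7th = 11 semitones below Db
Spell E at that pitch: Ebb
= Ebb


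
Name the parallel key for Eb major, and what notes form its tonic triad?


Let's work it out.
Parallel keys share the same tonic but differ in mode
Eb major → parallel is Eb minor
Tonic triad of Eb minor = Eb Gb Bb
= Eb minor; triad = Eb Gb Bb


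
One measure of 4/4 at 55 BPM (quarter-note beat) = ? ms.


Reasoning:
Quarter-note beat duration = 60000 / 55 ms
Beats per measure (4/4) = 4
One measure = 4 × 60000 / 55 = 240000 / 55 ms
= 4363.6 ms


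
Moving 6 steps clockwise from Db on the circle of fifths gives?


Each clockwise step on the circle of fifths moves up a perfect 5th
From Db: Db → Ab → Eb → Bb → F → C → G
= G


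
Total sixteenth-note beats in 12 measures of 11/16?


Step by step:
Time signature 11/16: the bottom number 16 means the sixteenth note gets one count
The top number 11 means 11 sixteenth-note beats per measure
Total = 11 × 12 measures
= 132 sixteenth-note beats


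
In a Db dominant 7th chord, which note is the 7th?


Working:
Dominant 7th chord = root + major 3rd + perfect 5th + minor 7th
Seventh chords stack in thirds, so the letter names are D-F-A-C
Root: Db
Major 3rd above Db: F
Perfect 5th above Db: Ab
Minor 7th above Db: Cb
The 7th = Cb


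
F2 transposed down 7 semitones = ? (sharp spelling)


Working:
F2: chromatic position 5 in octave 2 → absolute = 2×12 + 5 = 29
Transpose down 7: 29 - 7 = 22
22 = 1×12 + 10 → A# in octave 1
Result = A#1


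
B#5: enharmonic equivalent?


Step by step:
Enharmonic notes sound the same pitch but are spelled with different letter names
B# and C name the same pitch class
Octave numbers change at C, so B#5 = C6
= C6


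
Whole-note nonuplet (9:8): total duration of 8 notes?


Solution.
Nonuplet: 9 notes occupy the space of 8 whole notes
Space = 8 × 4 = 32 beats
Each nonuplet note = 32 / 9 = 32/9 beats
8 notes = 8 × 32/9 = 256/9
= 256/9 beats


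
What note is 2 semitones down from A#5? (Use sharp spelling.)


Let's work it out.
A#5: chromatic position 10 in octave 5 → absolute = 5×12 + 10 = 70
Transpose down 2: 70 - 2 = 68
68 = 5×12 + 8 → G# in octave 5
Result = G#5


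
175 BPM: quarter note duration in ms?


Step by step:
One quarter-note beat = 60000 / BPM = 60000 / 175 ms
Duration = 60000 / 175
= 342.9 ms


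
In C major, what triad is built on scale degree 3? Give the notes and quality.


C major scale: C D E F G A B
Diatonic triad on degree 3 stacks scale notes 3, 5, 7: E G B
E→G = 3 semitones; E→B = 7 semitones → minor triad
= E G B (minor)


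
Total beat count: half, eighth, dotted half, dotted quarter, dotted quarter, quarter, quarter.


Let's work it out.
Beat values:
  half = 2 beats
  eighth = 0.5 beats
  dotted half = 3 beats
  dotted quarter = 1.5 beats
  dotted quarter = 1.5 beats
  quarter = 1 beat
  quarter = 1 beat
Sum = 2 + 0.5 + 3 + 1.5 + 1.5 + 1 + 1
= 10.5 beats


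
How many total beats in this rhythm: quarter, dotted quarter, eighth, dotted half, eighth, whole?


Step by step:
Beat values:
  quarter = 1 beat
  dotted quarter = 1.5 beats
  eighth = 0.5 beats
  dotted half = 3 beats
  eighth = 0.5 beats
  whole = 4 beats
Sum = 1 + 1.5 + 0.5 + 3 + 0.5 + 4
= 10.5 beats


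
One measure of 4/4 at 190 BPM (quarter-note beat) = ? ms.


Quarter-note beat duration = 60000 / 190 ms
Beats per measure (4/4) = 4
One measure = 4 × 60000 / 190 = 240000 / 190 ms
= 1263.2 ms


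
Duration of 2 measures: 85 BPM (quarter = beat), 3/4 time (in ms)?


Reasoning:
Quarter-note beat duration = 60000 / 85 ms
Beats per measure (3/4) = 3
One measure = 3 × 60000 / 85 = 180000 / 85 ms
2 measures = 2 × 180000 / 85 = 360000 / 85
= 4235.3 ms


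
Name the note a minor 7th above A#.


Solution.
A 7th spans 7 letter names, so from A we land on G
A minor 7th = 10 semitones above A#
Spell G at that pitch: G#
= G#


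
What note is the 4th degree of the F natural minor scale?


Solution.
Natural minor scale pattern: W-H-W-W-H-W-W (2-1-2-2-1-2-2 semitones)
Starting from F:
  F + 2 semitones → G
  G + 1 semitone → Ab
  Ab + 2 semitones → Bb
  Bb + 2 semitones → C
  C + 1 semitone → Db
  Db + 2 semitones → Eb
  Eb + 2 semitones → F
Scale: F G Ab Bb C Db Eb
Degree 4 = Bb


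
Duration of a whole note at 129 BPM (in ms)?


Solution.
One quarter-note beat = 60000 / BPM = 60000 / 129 ms
Whole note = 4 × quarter note
Duration = 4 × 60000 / 129 = 240000 / 129
= 1860.5 ms


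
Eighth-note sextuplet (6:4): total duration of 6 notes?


Sextuplet: 6 notes occupy the space of 4 eighth notes
Space = 4 × 1/2 = 2 beats
Each sextuplet note = 2 / 6 = 1/3 beats
6 notes = 6 × 1/3 = 2
= 2 beats


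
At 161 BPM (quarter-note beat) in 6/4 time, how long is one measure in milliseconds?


Let's work it out.
Quarter-note beat duration = 60000 / 161 ms
Beats per measure (6/4) = 6
One measure = 6 × 60000 / 161 = 360000 / 161 ms
= 2236.0 ms


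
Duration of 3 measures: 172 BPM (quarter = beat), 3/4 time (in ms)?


Reasoning:
Quarter-note beat duration = 60000 / 172 ms
Beats per measure (3/4) = 3
One measure = 3 × 60000 / 172 = 180000 / 172 ms
3 measures = 3 × 180000 / 172 = 540000 / 172
= 3139.5 ms


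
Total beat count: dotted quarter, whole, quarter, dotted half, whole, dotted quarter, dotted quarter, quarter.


Beat values:
  dotted quarter = 1.5 beats
  whole = 4 beats
  quarter = 1 beat
  dotted half = 3 beats
  whole = 4 beats
  dotted quarter = 1.5 beats
  dotted quarter = 1.5 beats
  quarter = 1 beat
Sum = 1.5 + 4 + 1 + 3 + 4 + 1.5 + 1.5 + 1
= 17.5 beats


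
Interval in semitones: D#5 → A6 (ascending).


Absolute semitone position = octave×12 + chromatic position
D#5: 5×12 + 3 = 63
A6: 6×12 + 9 = 81
Difference = 81 - 63 = 18
= 18 semitones


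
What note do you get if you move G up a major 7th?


major 7th: 7 letter names, 11 semitones
Letter: G + 6 → F
Pitch: G + 11 semitones, spelled as an F → F#
= F#


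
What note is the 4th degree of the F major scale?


Step by step:
Major scale pattern: W-W-H-W-W-W-H (2-2-1-2-2-2-1 semitones)
Starting from F:
  F + 2 semitones → G
  G + 2 semitones → A
  A + 1 semitone → Bb
  Bb + 2 semitones → C
  C + 2 semitones → D
  D + 2 semitones → E
  E + 1 semitone → F
Scale: F G A Bb C D E
Degree 4 = Bb


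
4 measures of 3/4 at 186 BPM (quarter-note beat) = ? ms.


Step by step:
Quarter-note beat duration = 60000 / 186 ms
Beats per measure (3/4) = 3
One measure = 3 × 60000 / 186 = 180000 / 186 ms
4 measures = 4 × 180000 / 186 = 720000 / 186
= 3871.0 ms


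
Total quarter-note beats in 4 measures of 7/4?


Solution.
Time signature 7/4: the bottom number 4 means the quarter note gets one count
The top number 7 means 7 quarter-note beats per measure
Total = 7 × 4 measures
= 28 quarter-note beats


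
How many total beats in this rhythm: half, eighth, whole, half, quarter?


Beat values:
  half = 2 beats
  eighth = 0.5 beats
  whole = 4 beats
  half = 2 beats
  quarter = 1 beat
Sum = 2 + 0.5 + 4 + 2 + 1
= 9.5 beats


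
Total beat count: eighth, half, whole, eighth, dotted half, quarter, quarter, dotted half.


Reasoning:
Beat values:
  eighth = 0.5 beats
  half = 2 beats
  whole = 4 beats
  eighth = 0.5 beats
  dotted half = 3 beats
  quarter = 1 beat
  quarter = 1 beat
  dotted half = 3 beats
Sum = 0.5 + 2 + 4 + 0.5 + 3 + 1 + 1 + 3
= 15 beats


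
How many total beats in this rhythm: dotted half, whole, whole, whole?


Solution.
Beat values:
  dotted half = 3 beats
  whole = 4 beats
  whole = 4 beats
  whole = 4 beats
Sum = 3 + 4 + 4 + 4
= 15 beats


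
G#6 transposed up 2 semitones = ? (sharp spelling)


Let's work it out.
G#6: chromatic position 8 in octave 6 → absolute = 6×12 + 8 = 80
Transpose up 2: 80 + 2 = 82
82 = 6×12 + 10 → A# in octave 6
Result = A#6


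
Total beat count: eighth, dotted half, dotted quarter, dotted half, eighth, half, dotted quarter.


Let's work it out.
Beat values:
  eighth = 0.5 beats
  dotted half = 3 beats
  dotted quarter = 1.5 beats
  dotted half = 3 beats
  eighth = 0.5 beats
  half = 2 beats
  dotted quarter = 1.5 beats
Sum = 0.5 + 3 + 1.5 + 3 + 0.5 + 2 + 1.5
= 12 beats


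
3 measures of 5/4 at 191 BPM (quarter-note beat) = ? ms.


Working:
Quarter-note beat duration = 60000 / 191 ms
Beats per measure (5/4) = 5
One measure = 5 × 60000 / 191 = 300000 / 191 ms
3 measures = 3 × 300000 / 191 = 900000 / 191
= 4712.0 ms


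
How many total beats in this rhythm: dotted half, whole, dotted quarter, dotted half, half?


Beat values:
  dotted half = 3 beats
  whole = 4 beats
  dotted quarter = 1.5 beats
  dotted half = 3 beats
  half = 2 beats
Sum = 3 + 4 + 1.5 + 3 + 2
= 13.5 beats


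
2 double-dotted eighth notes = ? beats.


Base eighth note = 1/2 beats
Dot 1 adds half the previous value: +1/4
Dot 2 adds half the previous value: +1/8
One double-dotted eighth = 1/2 + 1/4 + 1/8 = 7/8
2 of them = 2 × 7/8 = 7/4
= 7/4 beats


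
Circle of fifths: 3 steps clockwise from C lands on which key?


Working:
Each clockwise step on the circle of fifths moves up a perfect 5th
From C: C → G → D → A
= A


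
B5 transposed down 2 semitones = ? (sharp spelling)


Let's work it out.
B5: chromatic position 11 in octave 5 → absolute = 5×12 + 11 = 71
Transpose down 2: 71 - 2 = 69
69 = 5×12 + 9 → A in octave 5
Result = A5


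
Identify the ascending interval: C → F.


Let's work it out.
Letter names: C → F spans 4 letter names → a 4th
Semitones: C → F = 5 half-steps
A 4th of 5 semitones is a perfect 4th
= perfect 4th


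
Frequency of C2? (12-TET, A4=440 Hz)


Step by step:
f = 440 × 2^(n/12) where n = semitones from A4
C2: -33 semitones from A4
f = 440 × 2^(-33/12)
f = 65.41 Hz


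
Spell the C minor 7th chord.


Step by step:
Minor 7th chord = root + minor 3rd + perfect 5th + minor 7th
Seventh chords stack in thirds, so the letter names are C-E-G-B
Root: C
Minor 3rd above C: Eb
Perfect 5th above C: G
Minor 7th above C: Bb
Chord = C Eb G Bb


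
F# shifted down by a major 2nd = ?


major 2nd: 2 letter names, 2 semitones
Letter: F - 1 → E
Pitch: F# - 2 semitones, spelled as an E → E
= E


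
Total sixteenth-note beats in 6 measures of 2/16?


Step by step:
Time signature 2/16: the bottom number 16 means the sixteenth note gets one count
The top number 2 means 2 sixteenth-note beats per measure
Total = 2 × 6 measures
= 12 sixteenth-note beats


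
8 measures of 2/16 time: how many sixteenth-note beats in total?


Reasoning:
Time signature 2/16: the bottom number 16 means the sixteenth note gets one count
The top number 2 means 2 sixteenth-note beats per measure
Total = 2 × 8 measures
= 16 sixteenth-note beats


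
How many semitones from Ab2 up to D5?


Solution.
Absolute semitone position = octave×12 + chromatic position
Ab2: 2×12 + 8 = 32
D5: 5×12 + 2 = 62
Difference = 62 - 32 = 30
= 30 semitones


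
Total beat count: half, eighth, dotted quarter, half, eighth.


Solution.
Beat values:
  half = 2 beats
  eighth = 0.5 beats
  dotted quarter = 1.5 beats
  half = 2 beats
  eighth = 0.5 beats
Sum = 2 + 0.5 + 1.5 + 2 + 0.5
= 6.5 beats


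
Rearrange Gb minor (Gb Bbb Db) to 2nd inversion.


Working:
Root position: Gb Bbb Db
2nd inversion: move root and 3rd up an octave
Bass note: Db
Notes (bottom to top) = Db Gb Bbb


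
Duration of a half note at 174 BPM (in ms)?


Working:
One quarter-note beat = 60000 / BPM = 60000 / 174 ms
Half note = 2 × quarter note
Duration = 2 × 60000 / 174 = 120000 / 174
= 689.7 ms


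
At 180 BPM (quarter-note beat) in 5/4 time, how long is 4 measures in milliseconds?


Step by step:
Quarter-note beat duration = 60000 / 180 ms
Beats per measure (5/4) = 5
One measure = 5 × 60000 / 180 = 300000 / 180 ms
4 measures = 4 × 300000 / 180 = 1200000 / 180
= 6666.7 ms


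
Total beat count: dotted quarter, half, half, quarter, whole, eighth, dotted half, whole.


Working:
Beat values:
  dotted quarter = 1.5 beats
  half = 2 beats
  half = 2 beats
  quarter = 1 beat
  whole = 4 beats
  eighth = 0.5 beats
  dotted half = 3 beats
  whole = 4 beats
Sum = 1.5 + 2 + 2 + 1 + 4 + 0.5 + 3 + 4
= 18 beats


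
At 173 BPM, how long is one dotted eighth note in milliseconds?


Reasoning:
One quarter-note beat = 60000 / BPM = 60000 / 173 ms
Dotted eighth note = 3/4 × quarter note
Duration = 3/4 × 60000 / 173 = 45000 / 173
= 260.1 ms


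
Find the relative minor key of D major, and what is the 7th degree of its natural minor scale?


Reasoning:
The relative minor shares the major's key signature and starts on its 6th degree
6th degree = a major 6th above the tonic; a major 6th above D is B
→ relative minor of D major is B minor
B natural minor scale: B C# D E F# G A
= B minor; 7th degree = A


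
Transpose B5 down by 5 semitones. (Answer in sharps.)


B5: chromatic position 11 in octave 5 → absolute = 5×12 + 11 = 71
Transpose down 5: 71 - 5 = 66
66 = 5×12 + 6 → F# in octave 5
Result = F#5


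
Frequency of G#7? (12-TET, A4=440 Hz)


Step by step:
f = 440 × 2^(n/12) where n = semitones from A4
G#7: 35 semitones from A4
f = 440 × 2^(35/12)
f = 3322.44 Hz


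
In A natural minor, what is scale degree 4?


Step by step:
Natural minor scale pattern: W-H-W-W-H-W-W (2-1-2-2-1-2-2 semitones)
Starting from A:
  A + 2 semitones → B
  B + 1 semitone → C
  C + 2 semitones → D
  D + 2 semitones → E
  E + 1 semitone → F
  F + 2 semitones → G
  G + 2 semitones → A
Scale: A B C D E F G
Degree 4 = D


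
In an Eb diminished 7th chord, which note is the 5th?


Solution.
Diminished 7th chord = root + minor 3rd + diminished 5th + diminished 7th
Seventh chords stack in thirds, so the letter names are E-G-B-D
Root: Eb
Minor 3rd above Eb: Gb
Diminished 5th above Eb: Bbb
Diminished 7th above Eb: Dbb
The 5th = Bbb


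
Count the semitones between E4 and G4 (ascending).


Reasoning:
Absolute semitone position = octave×12 + chromatic position
E4: 4×12 + 4 = 52
G4: 4×12 + 7 = 55
Difference = 55 - 52 = 3
= 3 semitones


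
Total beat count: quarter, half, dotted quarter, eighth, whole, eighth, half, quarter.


Solution.
Beat values:
  quarter = 1 beat
  half = 2 beats
  dotted quarter = 1.5 beats
  eighth = 0.5 beats
  whole = 4 beats
  eighth = 0.5 beats
  half = 2 beats
  quarter = 1 beat
Sum = 1 + 2 + 1.5 + 0.5 + 4 + 0.5 + 2 + 1
= 12.5 beats


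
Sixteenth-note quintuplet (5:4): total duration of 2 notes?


Quintuplet: 5 notes occupy the space of 4 sixteenth notes
Space = 4 × 1/4 = 1 beat
Each quintuplet note = 1 / 5 = 1/5 beats
2 notes = 2 × 1/5 = 2/5
= 2/5 beats


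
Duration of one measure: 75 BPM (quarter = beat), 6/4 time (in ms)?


Working:
Quarter-note beat duration = 60000 / 75 ms
Beats per measure (6/4) = 6
One measure = 6 × 60000 / 75 = 360000 / 75 ms
= 4800.0 ms


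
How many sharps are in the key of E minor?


Reasoning:
Sharp minor keys follow the circle of fifths: A(0), E(1), B(2), F#(3), C#(4), G#(5), D#(6), A#(7)
E minor has 1 sharp
Order of sharps: F# C# G# D# A# E# B# → first 1: F#
= 1 sharp


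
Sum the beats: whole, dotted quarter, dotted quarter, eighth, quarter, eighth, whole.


Reasoning:
Beat values:
  whole = 4 beats
  dotted quarter = 1.5 beats
  dotted quarter = 1.5 beats
  eighth = 0.5 beats
  quarter = 1 beat
  eighth = 0.5 beats
  whole = 4 beats
Sum = 4 + 1.5 + 1.5 + 0.5 + 1 + 0.5 + 4
= 13 beats


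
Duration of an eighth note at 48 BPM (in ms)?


Working:
One quarter-note beat = 60000 / BPM = 60000 / 48 ms
Eighth note = 1/2 × quarter note
Duration = 1/2 × 60000 / 48 = 30000 / 48
= 625.0 ms


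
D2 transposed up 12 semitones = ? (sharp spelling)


D2: chromatic position 2 in octave 2 → absolute = 2×12 + 2 = 26
Transpose up 12: 26 + 12 = 38
38 = 3×12 + 2 → D in octave 3
Result = D3


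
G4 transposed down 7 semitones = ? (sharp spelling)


Let's work it out.
G4: chromatic position 7 in octave 4 → absolute = 4×12 + 7 = 55
Transpose down 7: 55 - 7 = 48
48 = 4×12 + 0 → C in octave 4
Result = C4


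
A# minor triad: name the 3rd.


Let's work it out.
Minor triad = root + minor 3rd (3 semitones) + perfect 5th (7 semitones)
A triad on A# stacks thirds, so the chord tones use letter names A-C-E
Root: A#
Minor 3rd above A#: C#
Perfect 5th above A#: E#
The 3rd = C#


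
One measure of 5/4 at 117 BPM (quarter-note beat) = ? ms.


Working:
Quarter-note beat duration = 60000 / 117 ms
Beats per measure (5/4) = 5
One measure = 5 × 60000 / 117 = 300000 / 117 ms
= 2564.1 ms


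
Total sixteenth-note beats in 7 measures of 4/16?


Time signature 4/16: the bottom number 16 means the sixteenth note gets one count
The top number 4 means 4 sixteenth-note beats per measure
Total = 4 × 7 measures
= 28 sixteenth-note beats


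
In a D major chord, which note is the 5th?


Major triad = root + major 3rd (4 semitones) + perfect 5th (7 semitones)
A triad on D stacks thirds, so the chord tones use letter names D-F-A
Root: D
Major 3rd above D: F#
Perfect 5th above D: A
The 5th = A


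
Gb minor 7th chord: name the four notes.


Minor 7th chord = root + minor 3rd + perfect 5th + minor 7th
Seventh chords stack in thirds, so the letter names are G-B-D-F
Root: Gb
Minor 3rd above Gb: Bbb
Perfect 5th above Gb: Db
Minor 7th above Gb: Fb
Chord = Gb Bbb Db Fb


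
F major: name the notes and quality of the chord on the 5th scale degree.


Solution.
F major scale: F G A Bb C D E
Diatonic triad on degree 5 stacks scale notes 5, 7, 2: C E G
C→E = 4 semitones; C→G = 7 semitones → major triad
= C E G (major)


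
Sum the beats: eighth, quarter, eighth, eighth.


Step by step:
Beat values:
  eighth = 0.5 beats
  quarter = 1 beat
  eighth = 0.5 beats
  eighth = 0.5 beats
Sum = 0.5 + 1 + 0.5 + 0.5
= 2.5 beats


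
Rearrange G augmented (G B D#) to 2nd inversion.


Let's work it out.
Root position: G B D#
2nd inversion: move root and 3rd up an octave
Bass note: D#
Notes (bottom to top) = D# G B


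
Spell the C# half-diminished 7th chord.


Step by step:
Half-diminished 7th chord = root + minor 3rd + diminished 5th + minor 7th
Seventh chords stack in thirds, so the letter names are C-E-G-B
Root: C#
Minor 3rd above C#: E
Diminished 5th above C#: G
Minor 7th above C#: B
Chord = C# E G B


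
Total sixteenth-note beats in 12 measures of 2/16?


Reasoning:
Time signature 2/16: the bottom number 16 means the sixteenth note gets one count
The top number 2 means 2 sixteenth-note beats per measure
Total = 2 × 12 measures
= 24 sixteenth-note beats


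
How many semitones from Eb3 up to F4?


Absolute semitone position = octave×12 + chromatic position
Eb3: 3×12 + 3 = 39
F4: 4×12 + 5 = 53
Difference = 53 - 39 = 14
= 14 semitones


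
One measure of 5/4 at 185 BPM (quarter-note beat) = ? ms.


Quarter-note beat duration = 60000 / 185 ms
Beats per measure (5/4) = 5
One measure = 5 × 60000 / 185 = 300000 / 185 ms
= 1621.6 ms


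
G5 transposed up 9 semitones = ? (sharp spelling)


G5: chromatic position 7 in octave 5 → absolute = 5×12 + 7 = 67
Transpose up 9: 67 + 9 = 76
76 = 6×12 + 4 → E in octave 6
Result = E6


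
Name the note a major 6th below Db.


Solution.
A 6th spans 6 letter names, so from D we land on F
A major 6th = 9 semitones below Db
Spell F at that pitch: Fb
= Fb


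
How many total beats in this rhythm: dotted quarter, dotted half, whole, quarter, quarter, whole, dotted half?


Reasoning:
Beat values:
  dotted quarter = 1.5 beats
  dotted half = 3 beats
  whole = 4 beats
  quarter = 1 beat
  quarter = 1 beat
  whole = 4 beats
  dotted half = 3 beats
Sum = 1.5 + 3 + 4 + 1 + 1 + 4 + 3
= 17.5 beats


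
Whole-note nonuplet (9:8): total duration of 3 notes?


Working:
Nonuplet: 9 notes occupy the space of 8 whole notes
Space = 8 × 4 = 32 beats
Each nonuplet note = 32 / 9 = 32/9 beats
3 notes = 3 × 32/9 = 32/3
= 32/3 beats


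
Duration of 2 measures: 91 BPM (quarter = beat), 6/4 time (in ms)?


Let's work it out.
Quarter-note beat duration = 60000 / 91 ms
Beats per measure (6/4) = 6
One measure = 6 × 60000 / 91 = 360000 / 91 ms
2 measures = 2 × 360000 / 91 = 720000 / 91
= 7912.1 ms


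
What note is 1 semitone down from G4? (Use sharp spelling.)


G4: chromatic position 7 in octave 4 → absolute = 4×12 + 7 = 55
Transpose down 1: 55 - 1 = 54
54 = 4×12 + 6 → F# in octave 4
Result = F#4


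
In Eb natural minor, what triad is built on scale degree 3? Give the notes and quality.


Reasoning:
Eb natural minor scale: Eb F Gb Ab Bb Cb Db
Diatonic triad on degree 3 stacks scale notes 3, 5, 7: Gb Bb Db
Gb→Bb = 4 semitones; Gb→Db = 7 semitones → major triad
= Gb Bb Db (major)


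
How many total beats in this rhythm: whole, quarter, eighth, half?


Working:
Beat values:
  whole = 4 beats
  quarter = 1 beat
  eighth = 0.5 beats
  half = 2 beats
Sum = 4 + 1 + 0.5 + 2
= 7.5 beats


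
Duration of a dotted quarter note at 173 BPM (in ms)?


One quarter-note beat = 60000 / BPM = 60000 / 173 ms
Dotted quarter note = 3/2 × quarter note
Duration = 3/2 × 60000 / 173 = 90000 / 173
= 520.2 ms


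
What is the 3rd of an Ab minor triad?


Let's work it out.
Minor triad = root + minor 3rd (3 semitones) + perfect 5th (7 semitones)
A triad on Ab stacks thirds, so the chord tones use letter names A-C-E
Root: Ab
Minor 3rd above Ab: Cb
Perfect 5th above Ab: Eb
The 3rd = Cb


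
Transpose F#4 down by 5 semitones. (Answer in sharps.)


Reasoning:
F#4: chromatic position 6 in octave 4 → absolute = 4×12 + 6 = 54
Transpose down 5: 54 - 5 = 49
49 = 4×12 + 1 → C# in octave 4
Result = C#4


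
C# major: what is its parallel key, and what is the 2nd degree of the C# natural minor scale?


Parallel keys share the same tonic but differ in mode
C# major → parallel is C# minor
C# natural minor scale: C# D# E F# G# A B
= C# minor; 2nd degree = D#


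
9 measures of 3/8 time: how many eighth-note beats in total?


Time signature 3/8: the bottom number 8 means the eighth note gets one count
The top number 3 means 3 eighth-note beats per measure
Total = 3 × 9 measures
= 27 eighth-note beats


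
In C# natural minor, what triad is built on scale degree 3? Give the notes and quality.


Step by step:
C# natural minor scale: C# D# E F# G# A B
Diatonic triad on degree 3 stacks scale notes 3, 5, 7: E G# B
E→G# = 4 semitones; E→B = 7 semitones → major triad
= E G# B (major)


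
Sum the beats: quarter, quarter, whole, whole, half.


Beat values:
  quarter = 1 beat
  quarter = 1 beat
  whole = 4 beats
  whole = 4 beats
  half = 2 beats
Sum = 1 + 1 + 4 + 4 + 2
= 12 beats


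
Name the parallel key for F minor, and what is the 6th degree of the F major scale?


Working:
Parallel keys share the same tonic but differ in mode
F minor → parallel is F major
F major scale: F G A Bb C D E
= F major; 6th degree = D


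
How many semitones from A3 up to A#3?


Let's work it out.
Absolute semitone position = octave×12 + chromatic position
A3: 3×12 + 9 = 45
A#3: 3×12 + 10 = 46
Difference = 46 - 45 = 1
= 1 semitone


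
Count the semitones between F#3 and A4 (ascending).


Reasoning:
Absolute semitone position = octave×12 + chromatic position
F#3: 3×12 + 6 = 42
A4: 4×12 + 9 = 57
Difference = 57 - 42 = 15
= 15 semitones


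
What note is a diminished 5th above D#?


Working:
A 5th spans 5 letter names, so from D we land on A
A diminished 5th = 6 semitones above D#
Spell A at that pitch: A
= A


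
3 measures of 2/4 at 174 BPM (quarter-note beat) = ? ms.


Step by step:
Quarter-note beat duration = 60000 / 174 ms
Beats per measure (2/4) = 2
One measure = 2 × 60000 / 174 = 120000 / 174 ms
3 measures = 3 × 120000 / 174 = 360000 / 174
= 2069.0 ms


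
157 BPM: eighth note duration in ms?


Working:
One quarter-note beat = 60000 / BPM = 60000 / 157 ms
Eighth note = 1/2 × quarter note
Duration = 1/2 × 60000 / 157 = 30000 / 157
= 191.1 ms


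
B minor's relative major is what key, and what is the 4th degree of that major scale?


Working:
The relative major shares the key signature and is a minor 3rd above the minor tonic
A minor 3rd above B is D
→ relative major of B minor is D major
D major scale: D E F# G A B C#
= D major; 4th degree = G


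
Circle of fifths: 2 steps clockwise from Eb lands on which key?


Each clockwise step on the circle of fifths moves up a perfect 5th
From Eb: Eb → Bb → F
= F


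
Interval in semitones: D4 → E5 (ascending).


Step by step:
Absolute semitone position = octave×12 + chromatic position
D4: 4×12 + 2 = 50
E5: 5×12 + 4 = 64
Difference = 64 - 50 = 14
= 14 semitones


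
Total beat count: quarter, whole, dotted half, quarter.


Reasoning:
Beat values:
  quarter = 1 beat
  whole = 4 beats
  dotted half = 3 beats
  quarter = 1 beat
Sum = 1 + 4 + 3 + 1
= 9 beats


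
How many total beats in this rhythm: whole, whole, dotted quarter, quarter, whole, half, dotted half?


Beat values:
  whole = 4 beats
  whole = 4 beats
  dotted quarter = 1.5 beats
  quarter = 1 beat
  whole = 4 beats
  half = 2 beats
  dotted half = 3 beats
Sum = 4 + 4 + 1.5 + 1 + 4 + 2 + 3
= 19.5 beats


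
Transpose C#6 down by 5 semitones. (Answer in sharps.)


Working:
C#6: chromatic position 1 in octave 6 → absolute = 6×12 + 1 = 73
Transpose down 5: 73 - 5 = 68
68 = 5×12 + 8 → G# in octave 5
Result = G#5


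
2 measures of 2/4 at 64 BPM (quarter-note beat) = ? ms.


Quarter-note beat duration = 60000 / 64 ms
Beats per measure (2/4) = 2
One measure = 2 × 60000 / 64 = 120000 / 64 ms
2 measures = 2 × 120000 / 64 = 240000 / 64
= 3750.0 ms


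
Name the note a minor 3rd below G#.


Working:
A 3rd spans 3 letter names, so from G we land on E
A minor 3rd = 3 semitones below G#
Spell E at that pitch: E#
= E#


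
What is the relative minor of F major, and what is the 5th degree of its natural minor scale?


The relative minor shares the major's key signature and starts on its 6th degree
6th degree = a major 6th above the tonic; a major 6th above F is D
→ relative minor of F major is D minor
D natural minor scale: D E F G A Bb C
= D minor; 5th degree = A


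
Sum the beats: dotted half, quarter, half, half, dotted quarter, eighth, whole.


Solution.
Beat values:
  dotted half = 3 beats
  quarter = 1 beat
  half = 2 beats
  half = 2 beats
  dotted quarter = 1.5 beats
  eighth = 0.5 beats
  whole = 4 beats
Sum = 3 + 1 + 2 + 2 + 1.5 + 0.5 + 4
= 14 beats


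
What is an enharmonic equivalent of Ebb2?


Step by step:
Enharmonic notes sound the same pitch but are spelled with different letter names
Ebb and D name the same pitch class
= D2


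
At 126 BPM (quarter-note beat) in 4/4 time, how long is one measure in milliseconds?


Working:
Quarter-note beat duration = 60000 / 126 ms
Beats per measure (4/4) = 4
One measure = 4 × 60000 / 126 = 240000 / 126 ms
= 1904.8 ms


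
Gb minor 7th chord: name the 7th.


Step by step:
Minor 7th chord = root + minor 3rd + perfect 5th + minor 7th
Seventh chords stack in thirds, so the letter names are G-B-D-F
Root: Gb
Minor 3rd above Gb: Bbb
Perfect 5th above Gb: Db
Minor 7th above Gb: Fb
The 7th = Fb


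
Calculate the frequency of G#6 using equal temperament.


Solution.
f = 440 × 2^(n/12) where n = semitones from A4
G#6: 23 semitones from A4
f = 440 × 2^(23/12)
f = 1661.22 Hz


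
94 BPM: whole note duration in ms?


Step by step:
One quarter-note beat = 60000 / BPM = 60000 / 94 ms
Whole note = 4 × quarter note
Duration = 4 × 60000 / 94 = 240000 / 94
= 2553.2 ms


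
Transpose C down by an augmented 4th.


Solution.
augmented 4th: 4 letter names, 6 semitones
Letter: C - 3 → G
Pitch: C - 6 semitones, spelled as a G → Gb
= Gb


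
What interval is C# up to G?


Solution.
Letter names: C → G spans 5 letter names → a 5th
Semitones: C# → G = 6 half-steps
A 5th of 6 semitones is a diminished 5th
= diminished 5th


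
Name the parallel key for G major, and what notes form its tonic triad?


Solution.
Parallel keys share the same tonic but differ in mode
G major → parallel is G minor
Tonic triad of G minor = G Bb D
= G minor; triad = G Bb D


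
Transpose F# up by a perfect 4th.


perfect 4th: 4 letter names, 5 semitones
Letter: F + 3 → B
Pitch: F# + 5 semitones, spelled as a B → B
= B


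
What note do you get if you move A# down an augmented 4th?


augmented 4th: 4 letter names, 6 semitones
Letter: A - 3 → E
Pitch: A# - 6 semitones, spelled as an E → E
= E


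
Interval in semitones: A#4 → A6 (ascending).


Step by step:
Absolute semitone position = octave×12 + chromatic position
A#4: 4×12 + 10 = 58
A6: 6×12 + 9 = 81
Difference = 81 - 58 = 23
= 23 semitones


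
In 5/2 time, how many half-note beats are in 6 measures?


Time signature 5/2: the bottom number 2 means the half note gets one count
The top number 5 means 5 half-note beats per measure
Total = 5 × 6 measures
= 30 half-note beats


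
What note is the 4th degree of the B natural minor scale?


Working:
Natural minor scale pattern: W-H-W-W-H-W-W (2-1-2-2-1-2-2 semitones)
Starting from B:
  B + 2 semitones → C#
  C# + 1 semitone → D
  D + 2 semitones → E
  E + 2 semitones → F#
  F# + 1 semitone → G
  G + 2 semitones → A
  A + 2 semitones → B
Scale: B C# D E F# G A
Degree 4 = E


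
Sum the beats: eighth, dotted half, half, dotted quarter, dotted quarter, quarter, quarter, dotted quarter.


Let's work it out.
Beat values:
  eighth = 0.5 beats
  dotted half = 3 beats
  half = 2 beats
  dotted quarter = 1.5 beats
  dotted quarter = 1.5 beats
  quarter = 1 beat
  quarter = 1 beat
  dotted quarter = 1.5 beats
Sum = 0.5 + 3 + 2 + 1.5 + 1.5 + 1 + 1 + 1.5
= 12 beats


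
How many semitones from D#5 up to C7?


Let's work it out.
Absolute semitone position = octave×12 + chromatic position
D#5: 5×12 + 3 = 63
C7: 7×12 + 0 = 84
Difference = 84 - 63 = 21
= 21 semitones


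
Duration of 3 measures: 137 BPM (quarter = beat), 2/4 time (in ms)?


Quarter-note beat duration = 60000 / 137 ms
Beats per measure (2/4) = 2
One measure = 2 × 60000 / 137 = 120000 / 137 ms
3 measures = 3 × 120000 / 137 = 360000 / 137
= 2627.7 ms


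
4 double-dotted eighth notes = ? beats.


Base eighth note = 1/2 beats
Dot 1 adds half the previous value: +1/4
Dot 2 adds half the previous value: +1/8
One double-dotted eighth = 1/2 + 1/4 + 1/8 = 7/8
4 of them = 4 × 7/8 = 7/2
= 7/2 beats


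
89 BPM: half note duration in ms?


One quarter-note beat = 60000 / BPM = 60000 / 89 ms
Half note = 2 × quarter note
Duration = 2 × 60000 / 89 = 120000 / 89
= 1348.3 ms


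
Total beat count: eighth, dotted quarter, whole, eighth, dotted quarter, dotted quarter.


Let's work it out.
Beat values:
  eighth = 0.5 beats
  dotted quarter = 1.5 beats
  whole = 4 beats
  eighth = 0.5 beats
  dotted quarter = 1.5 beats
  dotted quarter = 1.5 beats
Sum = 0.5 + 1.5 + 4 + 0.5 + 1.5 + 1.5
= 9.5 beats
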